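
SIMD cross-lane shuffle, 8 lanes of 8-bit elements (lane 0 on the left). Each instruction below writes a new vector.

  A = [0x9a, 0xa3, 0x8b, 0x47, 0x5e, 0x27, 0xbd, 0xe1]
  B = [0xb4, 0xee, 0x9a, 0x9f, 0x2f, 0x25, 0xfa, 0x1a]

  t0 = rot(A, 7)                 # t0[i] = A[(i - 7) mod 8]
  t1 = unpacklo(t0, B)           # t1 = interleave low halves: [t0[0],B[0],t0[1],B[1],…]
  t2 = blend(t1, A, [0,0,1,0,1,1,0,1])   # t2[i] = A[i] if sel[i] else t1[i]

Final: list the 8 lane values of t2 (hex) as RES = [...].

RES = [0xa3, 0xb4, 0x8b, 0xee, 0x5e, 0x27, 0x5e, 0xe1]

→ t0 |a3|8b|47|5e|27|bd|e1|9a|
→ t1 |a3|b4|8b|ee|47|9a|5e|9f|
→ t2 |a3|b4|8b|ee|5e|27|5e|e1|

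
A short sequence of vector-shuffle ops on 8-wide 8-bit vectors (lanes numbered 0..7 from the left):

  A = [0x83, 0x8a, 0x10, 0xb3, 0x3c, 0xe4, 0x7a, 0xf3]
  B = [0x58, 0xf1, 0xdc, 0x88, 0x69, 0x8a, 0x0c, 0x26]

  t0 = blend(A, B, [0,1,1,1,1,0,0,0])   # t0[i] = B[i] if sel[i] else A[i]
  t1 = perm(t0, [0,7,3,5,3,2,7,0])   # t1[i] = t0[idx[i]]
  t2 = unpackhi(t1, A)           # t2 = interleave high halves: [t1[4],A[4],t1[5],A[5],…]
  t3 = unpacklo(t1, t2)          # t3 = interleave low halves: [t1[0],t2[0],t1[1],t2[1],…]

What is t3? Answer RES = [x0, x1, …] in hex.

RES = [ 0x83  0x88  0xf3  0x3c  0x88  0xdc  0xe4  0xe4 ]

  t0: 83 f1 dc 88 69 e4 7a f3
  t1: 83 f3 88 e4 88 dc f3 83
  t2: 88 3c dc e4 f3 7a 83 f3
  t3: 83 88 f3 3c 88 dc e4 e4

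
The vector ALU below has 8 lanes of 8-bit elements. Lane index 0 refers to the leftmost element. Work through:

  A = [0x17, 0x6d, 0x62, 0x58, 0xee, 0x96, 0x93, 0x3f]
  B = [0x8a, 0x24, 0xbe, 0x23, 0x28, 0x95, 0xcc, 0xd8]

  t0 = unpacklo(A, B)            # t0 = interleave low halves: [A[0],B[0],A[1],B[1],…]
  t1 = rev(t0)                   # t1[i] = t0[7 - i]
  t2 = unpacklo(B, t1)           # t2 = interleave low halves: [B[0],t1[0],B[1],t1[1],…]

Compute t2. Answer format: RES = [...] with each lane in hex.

RES = [0x8a, 0x23, 0x24, 0x58, 0xbe, 0xbe, 0x23, 0x62]

→ t0 |17|8a|6d|24|62|be|58|23|
→ t1 |23|58|be|62|24|6d|8a|17|
→ t2 |8a|23|24|58|be|be|23|62|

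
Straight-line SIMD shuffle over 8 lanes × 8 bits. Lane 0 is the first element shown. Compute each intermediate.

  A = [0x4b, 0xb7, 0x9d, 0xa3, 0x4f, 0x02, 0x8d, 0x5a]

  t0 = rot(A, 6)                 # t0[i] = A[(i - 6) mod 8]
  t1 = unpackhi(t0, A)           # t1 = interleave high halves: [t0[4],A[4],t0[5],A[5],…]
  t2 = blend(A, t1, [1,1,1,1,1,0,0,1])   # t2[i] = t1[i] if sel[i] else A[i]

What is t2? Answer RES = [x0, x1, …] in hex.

RES = [ 0x8d  0x4f  0x5a  0x02  0x4b  0x02  0x8d  0x5a ]

→ t0 |9d|a3|4f|02|8d|5a|4b|b7|
→ t1 |8d|4f|5a|02|4b|8d|b7|5a|
→ t2 |8d|4f|5a|02|4b|02|8d|5a|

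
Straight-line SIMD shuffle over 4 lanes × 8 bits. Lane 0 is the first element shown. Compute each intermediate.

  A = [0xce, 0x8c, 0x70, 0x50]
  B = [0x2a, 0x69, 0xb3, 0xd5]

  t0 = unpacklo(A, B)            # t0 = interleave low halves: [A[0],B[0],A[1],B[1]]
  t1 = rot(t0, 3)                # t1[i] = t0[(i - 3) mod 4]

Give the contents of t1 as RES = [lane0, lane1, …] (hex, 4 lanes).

RES = [ 0x2a  0x8c  0x69  0xce ]

  t0: ce 2a 8c 69
  t1: 2a 8c 69 ce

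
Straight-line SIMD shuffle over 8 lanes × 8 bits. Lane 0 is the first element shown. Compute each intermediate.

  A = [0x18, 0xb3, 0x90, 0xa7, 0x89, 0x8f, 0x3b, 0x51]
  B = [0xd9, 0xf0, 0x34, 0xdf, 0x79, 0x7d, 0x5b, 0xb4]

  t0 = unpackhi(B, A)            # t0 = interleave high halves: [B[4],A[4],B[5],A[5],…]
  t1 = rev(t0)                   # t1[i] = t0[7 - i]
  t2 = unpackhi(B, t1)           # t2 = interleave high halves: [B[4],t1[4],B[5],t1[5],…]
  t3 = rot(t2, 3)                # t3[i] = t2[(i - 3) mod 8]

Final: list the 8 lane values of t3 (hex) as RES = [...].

t0 = [0x79, 0x89, 0x7d, 0x8f, 0x5b, 0x3b, 0xb4, 0x51]
t1 = [0x51, 0xb4, 0x3b, 0x5b, 0x8f, 0x7d, 0x89, 0x79]
t2 = [0x79, 0x8f, 0x7d, 0x7d, 0x5b, 0x89, 0xb4, 0x79]
t3 = [0x89, 0xb4, 0x79, 0x79, 0x8f, 0x7d, 0x7d, 0x5b]

RES = [0x89, 0xb4, 0x79, 0x79, 0x8f, 0x7d, 0x7d, 0x5b]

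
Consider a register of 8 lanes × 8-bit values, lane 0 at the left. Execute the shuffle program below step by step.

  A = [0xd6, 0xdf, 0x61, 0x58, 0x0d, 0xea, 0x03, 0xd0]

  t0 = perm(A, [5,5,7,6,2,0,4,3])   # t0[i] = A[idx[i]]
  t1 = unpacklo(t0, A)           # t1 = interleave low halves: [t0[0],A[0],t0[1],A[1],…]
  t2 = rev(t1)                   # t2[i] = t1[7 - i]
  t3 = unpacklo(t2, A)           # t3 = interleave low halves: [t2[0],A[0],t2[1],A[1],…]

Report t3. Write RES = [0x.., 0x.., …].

→ t0 |ea|ea|d0|03|61|d6|0d|58|
→ t1 |ea|d6|ea|df|d0|61|03|58|
→ t2 |58|03|61|d0|df|ea|d6|ea|
→ t3 |58|d6|03|df|61|61|d0|58|

RES = [0x58, 0xd6, 0x03, 0xdf, 0x61, 0x61, 0xd0, 0x58]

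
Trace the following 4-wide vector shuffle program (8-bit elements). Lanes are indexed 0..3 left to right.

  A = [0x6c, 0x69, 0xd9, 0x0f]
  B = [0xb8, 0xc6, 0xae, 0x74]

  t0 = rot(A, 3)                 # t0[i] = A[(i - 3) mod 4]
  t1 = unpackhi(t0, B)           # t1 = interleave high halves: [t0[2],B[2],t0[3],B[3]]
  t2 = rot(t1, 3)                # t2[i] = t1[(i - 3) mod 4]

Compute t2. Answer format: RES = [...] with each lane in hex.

  t0: 69 d9 0f 6c
  t1: 0f ae 6c 74
  t2: ae 6c 74 0f

RES = [0xae, 0x6c, 0x74, 0x0f]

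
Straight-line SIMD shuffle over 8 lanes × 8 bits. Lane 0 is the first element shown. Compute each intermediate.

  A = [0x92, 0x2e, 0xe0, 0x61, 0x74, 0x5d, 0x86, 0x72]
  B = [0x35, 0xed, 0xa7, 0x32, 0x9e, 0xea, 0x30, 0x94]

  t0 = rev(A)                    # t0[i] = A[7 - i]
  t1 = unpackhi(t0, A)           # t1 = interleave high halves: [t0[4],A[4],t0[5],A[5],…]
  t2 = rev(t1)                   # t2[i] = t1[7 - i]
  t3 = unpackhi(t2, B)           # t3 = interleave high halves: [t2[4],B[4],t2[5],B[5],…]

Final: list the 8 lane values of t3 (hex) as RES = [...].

  t0: 72 86 5d 74 61 e0 2e 92
  t1: 61 74 e0 5d 2e 86 92 72
  t2: 72 92 86 2e 5d e0 74 61
  t3: 5d 9e e0 ea 74 30 61 94

RES = [0x5d, 0x9e, 0xe0, 0xea, 0x74, 0x30, 0x61, 0x94]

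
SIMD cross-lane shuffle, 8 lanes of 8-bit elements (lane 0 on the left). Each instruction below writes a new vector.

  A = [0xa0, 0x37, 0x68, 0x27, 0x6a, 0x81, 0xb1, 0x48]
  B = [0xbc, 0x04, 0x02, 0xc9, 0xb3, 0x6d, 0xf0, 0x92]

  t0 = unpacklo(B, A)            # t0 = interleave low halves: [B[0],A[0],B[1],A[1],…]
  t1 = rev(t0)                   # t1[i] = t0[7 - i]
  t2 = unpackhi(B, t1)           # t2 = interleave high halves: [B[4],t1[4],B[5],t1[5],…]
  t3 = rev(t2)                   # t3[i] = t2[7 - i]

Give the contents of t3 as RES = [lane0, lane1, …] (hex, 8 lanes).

  t0: bc a0 04 37 02 68 c9 27
  t1: 27 c9 68 02 37 04 a0 bc
  t2: b3 37 6d 04 f0 a0 92 bc
  t3: bc 92 a0 f0 04 6d 37 b3

RES = [0xbc, 0x92, 0xa0, 0xf0, 0x04, 0x6d, 0x37, 0xb3]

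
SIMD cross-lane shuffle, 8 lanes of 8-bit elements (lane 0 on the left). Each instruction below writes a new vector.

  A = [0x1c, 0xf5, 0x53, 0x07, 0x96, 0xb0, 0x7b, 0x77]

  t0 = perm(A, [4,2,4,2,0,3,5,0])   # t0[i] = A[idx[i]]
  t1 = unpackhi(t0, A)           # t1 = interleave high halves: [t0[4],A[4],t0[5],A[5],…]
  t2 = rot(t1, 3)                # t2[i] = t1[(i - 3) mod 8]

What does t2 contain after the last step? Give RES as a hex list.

RES = [0x7b, 0x1c, 0x77, 0x1c, 0x96, 0x07, 0xb0, 0xb0]

  t0: 96 53 96 53 1c 07 b0 1c
  t1: 1c 96 07 b0 b0 7b 1c 77
  t2: 7b 1c 77 1c 96 07 b0 b0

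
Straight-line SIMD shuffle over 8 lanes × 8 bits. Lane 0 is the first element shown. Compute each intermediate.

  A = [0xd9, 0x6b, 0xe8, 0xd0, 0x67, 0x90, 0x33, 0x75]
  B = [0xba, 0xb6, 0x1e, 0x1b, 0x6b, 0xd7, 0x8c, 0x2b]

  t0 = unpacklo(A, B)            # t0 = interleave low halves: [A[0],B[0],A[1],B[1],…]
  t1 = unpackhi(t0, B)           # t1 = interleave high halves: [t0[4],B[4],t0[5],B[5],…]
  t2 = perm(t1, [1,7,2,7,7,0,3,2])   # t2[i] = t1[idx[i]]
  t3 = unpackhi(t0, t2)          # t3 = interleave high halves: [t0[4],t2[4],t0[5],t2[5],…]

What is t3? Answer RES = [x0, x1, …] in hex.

RES = [ 0xe8  0x2b  0x1e  0xe8  0xd0  0xd7  0x1b  0x1e ]

t0 = [0xd9, 0xba, 0x6b, 0xb6, 0xe8, 0x1e, 0xd0, 0x1b]
t1 = [0xe8, 0x6b, 0x1e, 0xd7, 0xd0, 0x8c, 0x1b, 0x2b]
t2 = [0x6b, 0x2b, 0x1e, 0x2b, 0x2b, 0xe8, 0xd7, 0x1e]
t3 = [0xe8, 0x2b, 0x1e, 0xe8, 0xd0, 0xd7, 0x1b, 0x1e]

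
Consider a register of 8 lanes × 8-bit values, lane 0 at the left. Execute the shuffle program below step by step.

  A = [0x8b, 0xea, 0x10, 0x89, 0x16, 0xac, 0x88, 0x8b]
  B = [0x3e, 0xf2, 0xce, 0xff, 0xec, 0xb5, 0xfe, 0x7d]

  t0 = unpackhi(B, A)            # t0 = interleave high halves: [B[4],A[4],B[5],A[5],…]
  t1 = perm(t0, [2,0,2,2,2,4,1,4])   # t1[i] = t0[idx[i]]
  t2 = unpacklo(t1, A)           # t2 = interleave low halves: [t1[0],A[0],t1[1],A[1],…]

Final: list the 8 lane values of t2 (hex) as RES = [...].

RES = [0xb5, 0x8b, 0xec, 0xea, 0xb5, 0x10, 0xb5, 0x89]

  t0: ec 16 b5 ac fe 88 7d 8b
  t1: b5 ec b5 b5 b5 fe 16 fe
  t2: b5 8b ec ea b5 10 b5 89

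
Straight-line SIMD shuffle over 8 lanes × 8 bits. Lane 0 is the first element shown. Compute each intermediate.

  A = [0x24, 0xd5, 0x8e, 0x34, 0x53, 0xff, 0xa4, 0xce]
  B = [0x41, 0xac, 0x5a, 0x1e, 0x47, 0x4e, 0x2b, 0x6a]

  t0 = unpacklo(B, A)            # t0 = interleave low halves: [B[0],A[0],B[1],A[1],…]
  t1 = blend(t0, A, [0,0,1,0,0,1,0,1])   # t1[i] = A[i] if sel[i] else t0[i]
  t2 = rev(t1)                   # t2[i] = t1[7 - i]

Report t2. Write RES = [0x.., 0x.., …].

  t0: 41 24 ac d5 5a 8e 1e 34
  t1: 41 24 8e d5 5a ff 1e ce
  t2: ce 1e ff 5a d5 8e 24 41

RES = [0xce, 0x1e, 0xff, 0x5a, 0xd5, 0x8e, 0x24, 0x41]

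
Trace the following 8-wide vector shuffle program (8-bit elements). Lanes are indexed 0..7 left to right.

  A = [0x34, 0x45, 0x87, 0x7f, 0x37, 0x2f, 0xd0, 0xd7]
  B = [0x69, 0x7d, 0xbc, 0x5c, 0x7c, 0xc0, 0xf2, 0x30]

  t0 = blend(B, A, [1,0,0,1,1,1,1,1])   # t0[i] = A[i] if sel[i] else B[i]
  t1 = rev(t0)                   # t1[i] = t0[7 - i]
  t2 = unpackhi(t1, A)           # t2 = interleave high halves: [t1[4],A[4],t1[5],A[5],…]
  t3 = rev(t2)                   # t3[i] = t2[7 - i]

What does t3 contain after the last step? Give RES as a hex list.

RES = [ 0xd7  0x34  0xd0  0x7d  0x2f  0xbc  0x37  0x7f ]

→ t0 |34|7d|bc|7f|37|2f|d0|d7|
→ t1 |d7|d0|2f|37|7f|bc|7d|34|
→ t2 |7f|37|bc|2f|7d|d0|34|d7|
→ t3 |d7|34|d0|7d|2f|bc|37|7f|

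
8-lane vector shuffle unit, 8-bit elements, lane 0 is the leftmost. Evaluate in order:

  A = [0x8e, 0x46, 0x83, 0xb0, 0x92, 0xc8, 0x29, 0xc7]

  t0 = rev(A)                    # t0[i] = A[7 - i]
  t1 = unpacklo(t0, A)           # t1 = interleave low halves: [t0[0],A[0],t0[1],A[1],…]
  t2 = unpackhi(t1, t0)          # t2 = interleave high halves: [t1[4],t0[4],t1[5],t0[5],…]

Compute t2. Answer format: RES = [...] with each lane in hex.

t0 = [0xc7, 0x29, 0xc8, 0x92, 0xb0, 0x83, 0x46, 0x8e]
t1 = [0xc7, 0x8e, 0x29, 0x46, 0xc8, 0x83, 0x92, 0xb0]
t2 = [0xc8, 0xb0, 0x83, 0x83, 0x92, 0x46, 0xb0, 0x8e]

RES = [0xc8, 0xb0, 0x83, 0x83, 0x92, 0x46, 0xb0, 0x8e]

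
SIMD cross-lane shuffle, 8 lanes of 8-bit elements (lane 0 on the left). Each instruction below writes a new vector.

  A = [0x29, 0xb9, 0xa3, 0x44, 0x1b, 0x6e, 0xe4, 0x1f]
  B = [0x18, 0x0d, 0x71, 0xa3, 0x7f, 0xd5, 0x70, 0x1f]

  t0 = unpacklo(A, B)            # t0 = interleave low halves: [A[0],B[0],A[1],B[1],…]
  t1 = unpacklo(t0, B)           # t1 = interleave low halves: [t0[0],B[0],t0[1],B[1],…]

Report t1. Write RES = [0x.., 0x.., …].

  t0: 29 18 b9 0d a3 71 44 a3
  t1: 29 18 18 0d b9 71 0d a3

RES = [ 0x29  0x18  0x18  0x0d  0xb9  0x71  0x0d  0xa3 ]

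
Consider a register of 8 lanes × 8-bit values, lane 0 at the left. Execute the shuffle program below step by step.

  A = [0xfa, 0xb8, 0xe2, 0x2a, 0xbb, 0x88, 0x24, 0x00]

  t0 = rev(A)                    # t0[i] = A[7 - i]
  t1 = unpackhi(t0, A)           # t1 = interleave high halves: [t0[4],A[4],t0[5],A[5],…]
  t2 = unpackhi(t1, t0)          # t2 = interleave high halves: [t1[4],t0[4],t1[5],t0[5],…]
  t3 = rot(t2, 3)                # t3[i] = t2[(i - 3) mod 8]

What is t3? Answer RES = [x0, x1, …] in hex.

→ t0 |00|24|88|bb|2a|e2|b8|fa|
→ t1 |2a|bb|e2|88|b8|24|fa|00|
→ t2 |b8|2a|24|e2|fa|b8|00|fa|
→ t3 |b8|00|fa|b8|2a|24|e2|fa|

RES = [ 0xb8  0x00  0xfa  0xb8  0x2a  0x24  0xe2  0xfa ]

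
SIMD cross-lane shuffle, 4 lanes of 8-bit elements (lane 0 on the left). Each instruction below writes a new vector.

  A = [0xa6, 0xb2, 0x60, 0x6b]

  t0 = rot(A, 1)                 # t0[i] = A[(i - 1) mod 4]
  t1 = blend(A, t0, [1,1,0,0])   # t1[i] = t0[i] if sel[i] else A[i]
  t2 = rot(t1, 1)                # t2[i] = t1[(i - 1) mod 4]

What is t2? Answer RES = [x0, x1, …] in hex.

RES = [ 0x6b  0x6b  0xa6  0x60 ]

  t0: 6b a6 b2 60
  t1: 6b a6 60 6b
  t2: 6b 6b a6 60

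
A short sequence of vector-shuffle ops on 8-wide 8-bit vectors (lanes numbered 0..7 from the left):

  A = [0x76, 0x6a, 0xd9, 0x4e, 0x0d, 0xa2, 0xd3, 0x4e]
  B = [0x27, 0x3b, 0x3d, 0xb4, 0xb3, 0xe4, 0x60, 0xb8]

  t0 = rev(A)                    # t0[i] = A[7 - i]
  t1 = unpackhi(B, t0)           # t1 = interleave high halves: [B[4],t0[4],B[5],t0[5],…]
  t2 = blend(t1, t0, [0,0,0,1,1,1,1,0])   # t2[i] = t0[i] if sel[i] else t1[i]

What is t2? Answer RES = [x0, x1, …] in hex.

t0 = [0x4e, 0xd3, 0xa2, 0x0d, 0x4e, 0xd9, 0x6a, 0x76]
t1 = [0xb3, 0x4e, 0xe4, 0xd9, 0x60, 0x6a, 0xb8, 0x76]
t2 = [0xb3, 0x4e, 0xe4, 0x0d, 0x4e, 0xd9, 0x6a, 0x76]

RES = [0xb3, 0x4e, 0xe4, 0x0d, 0x4e, 0xd9, 0x6a, 0x76]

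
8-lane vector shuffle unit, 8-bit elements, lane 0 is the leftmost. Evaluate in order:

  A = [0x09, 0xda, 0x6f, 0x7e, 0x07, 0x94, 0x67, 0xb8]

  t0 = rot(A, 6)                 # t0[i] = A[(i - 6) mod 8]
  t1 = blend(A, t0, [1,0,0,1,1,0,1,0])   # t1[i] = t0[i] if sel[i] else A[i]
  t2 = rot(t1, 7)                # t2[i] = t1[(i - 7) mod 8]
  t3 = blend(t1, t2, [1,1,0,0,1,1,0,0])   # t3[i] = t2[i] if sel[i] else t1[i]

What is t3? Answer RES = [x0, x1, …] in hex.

RES = [ 0xda  0x6f  0x6f  0x94  0x94  0x09  0x09  0xb8 ]

→ t0 |6f|7e|07|94|67|b8|09|da|
→ t1 |6f|da|6f|94|67|94|09|b8|
→ t2 |da|6f|94|67|94|09|b8|6f|
→ t3 |da|6f|6f|94|94|09|09|b8|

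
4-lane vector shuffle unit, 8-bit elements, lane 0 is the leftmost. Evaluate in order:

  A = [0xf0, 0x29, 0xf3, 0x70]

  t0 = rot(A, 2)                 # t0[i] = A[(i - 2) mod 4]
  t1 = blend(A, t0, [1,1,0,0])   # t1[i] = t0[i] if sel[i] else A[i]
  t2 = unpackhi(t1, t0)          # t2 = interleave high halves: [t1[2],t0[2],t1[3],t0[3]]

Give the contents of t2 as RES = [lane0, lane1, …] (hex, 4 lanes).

t0 = [0xf3, 0x70, 0xf0, 0x29]
t1 = [0xf3, 0x70, 0xf3, 0x70]
t2 = [0xf3, 0xf0, 0x70, 0x29]

RES = [ 0xf3  0xf0  0x70  0x29 ]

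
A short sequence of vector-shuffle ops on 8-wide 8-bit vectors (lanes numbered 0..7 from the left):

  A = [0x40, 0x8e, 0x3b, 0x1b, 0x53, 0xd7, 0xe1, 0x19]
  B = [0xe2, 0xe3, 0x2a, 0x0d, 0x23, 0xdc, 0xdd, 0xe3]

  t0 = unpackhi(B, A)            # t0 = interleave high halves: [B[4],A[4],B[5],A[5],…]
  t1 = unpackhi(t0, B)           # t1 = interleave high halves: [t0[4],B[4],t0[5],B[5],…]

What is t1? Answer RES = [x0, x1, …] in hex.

RES = [0xdd, 0x23, 0xe1, 0xdc, 0xe3, 0xdd, 0x19, 0xe3]

t0 = [0x23, 0x53, 0xdc, 0xd7, 0xdd, 0xe1, 0xe3, 0x19]
t1 = [0xdd, 0x23, 0xe1, 0xdc, 0xe3, 0xdd, 0x19, 0xe3]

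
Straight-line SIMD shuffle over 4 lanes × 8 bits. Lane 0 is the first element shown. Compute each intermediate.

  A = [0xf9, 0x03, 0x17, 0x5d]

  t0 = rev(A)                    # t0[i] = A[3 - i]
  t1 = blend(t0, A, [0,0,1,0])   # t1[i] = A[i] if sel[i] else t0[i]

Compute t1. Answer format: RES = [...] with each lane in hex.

t0 = [0x5d, 0x17, 0x03, 0xf9]
t1 = [0x5d, 0x17, 0x17, 0xf9]

RES = [ 0x5d  0x17  0x17  0xf9 ]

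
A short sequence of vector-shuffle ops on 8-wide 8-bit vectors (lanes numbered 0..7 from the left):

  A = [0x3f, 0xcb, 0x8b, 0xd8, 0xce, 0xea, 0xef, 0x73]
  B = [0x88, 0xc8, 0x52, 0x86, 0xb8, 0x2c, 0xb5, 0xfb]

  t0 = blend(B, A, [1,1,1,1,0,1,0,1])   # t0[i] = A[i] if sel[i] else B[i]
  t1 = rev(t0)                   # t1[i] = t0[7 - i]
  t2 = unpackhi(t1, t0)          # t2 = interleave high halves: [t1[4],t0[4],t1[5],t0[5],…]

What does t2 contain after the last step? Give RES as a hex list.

RES = [0xd8, 0xb8, 0x8b, 0xea, 0xcb, 0xb5, 0x3f, 0x73]

→ t0 |3f|cb|8b|d8|b8|ea|b5|73|
→ t1 |73|b5|ea|b8|d8|8b|cb|3f|
→ t2 |d8|b8|8b|ea|cb|b5|3f|73|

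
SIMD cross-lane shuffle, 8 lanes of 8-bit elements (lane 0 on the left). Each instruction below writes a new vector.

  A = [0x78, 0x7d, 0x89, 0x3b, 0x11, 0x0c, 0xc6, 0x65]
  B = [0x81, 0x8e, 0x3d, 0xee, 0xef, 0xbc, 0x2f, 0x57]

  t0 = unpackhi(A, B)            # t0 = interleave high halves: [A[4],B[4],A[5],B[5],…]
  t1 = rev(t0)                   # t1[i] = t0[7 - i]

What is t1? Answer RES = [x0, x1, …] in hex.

  t0: 11 ef 0c bc c6 2f 65 57
  t1: 57 65 2f c6 bc 0c ef 11

RES = [0x57, 0x65, 0x2f, 0xc6, 0xbc, 0x0c, 0xef, 0x11]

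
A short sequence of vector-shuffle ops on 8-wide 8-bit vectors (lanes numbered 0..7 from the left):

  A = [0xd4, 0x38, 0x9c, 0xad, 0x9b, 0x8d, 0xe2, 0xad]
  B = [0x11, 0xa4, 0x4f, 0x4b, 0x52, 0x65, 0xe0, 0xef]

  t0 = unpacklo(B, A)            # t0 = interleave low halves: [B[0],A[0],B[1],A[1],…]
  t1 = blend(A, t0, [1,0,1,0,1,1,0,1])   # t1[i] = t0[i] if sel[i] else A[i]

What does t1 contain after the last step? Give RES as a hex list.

RES = [ 0x11  0x38  0xa4  0xad  0x4f  0x9c  0xe2  0xad ]

t0 = [0x11, 0xd4, 0xa4, 0x38, 0x4f, 0x9c, 0x4b, 0xad]
t1 = [0x11, 0x38, 0xa4, 0xad, 0x4f, 0x9c, 0xe2, 0xad]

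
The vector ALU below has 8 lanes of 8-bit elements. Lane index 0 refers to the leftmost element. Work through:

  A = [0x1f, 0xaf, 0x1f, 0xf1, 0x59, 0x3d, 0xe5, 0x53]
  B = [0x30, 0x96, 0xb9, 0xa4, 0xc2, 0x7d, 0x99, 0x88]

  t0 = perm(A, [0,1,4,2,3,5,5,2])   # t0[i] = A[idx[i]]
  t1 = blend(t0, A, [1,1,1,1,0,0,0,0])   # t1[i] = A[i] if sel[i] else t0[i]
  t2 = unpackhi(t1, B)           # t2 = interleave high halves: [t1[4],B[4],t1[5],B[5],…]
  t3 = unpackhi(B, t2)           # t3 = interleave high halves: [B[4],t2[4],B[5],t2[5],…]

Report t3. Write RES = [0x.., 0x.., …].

RES = [0xc2, 0x3d, 0x7d, 0x99, 0x99, 0x1f, 0x88, 0x88]

  t0: 1f af 59 1f f1 3d 3d 1f
  t1: 1f af 1f f1 f1 3d 3d 1f
  t2: f1 c2 3d 7d 3d 99 1f 88
  t3: c2 3d 7d 99 99 1f 88 88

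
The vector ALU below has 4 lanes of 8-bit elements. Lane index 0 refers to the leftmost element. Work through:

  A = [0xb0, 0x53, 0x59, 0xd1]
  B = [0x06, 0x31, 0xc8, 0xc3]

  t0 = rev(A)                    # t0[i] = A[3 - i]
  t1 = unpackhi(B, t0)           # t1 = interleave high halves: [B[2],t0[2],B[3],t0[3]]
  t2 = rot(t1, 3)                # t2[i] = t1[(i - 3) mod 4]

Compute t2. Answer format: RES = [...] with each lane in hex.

→ t0 |d1|59|53|b0|
→ t1 |c8|53|c3|b0|
→ t2 |53|c3|b0|c8|

RES = [ 0x53  0xc3  0xb0  0xc8 ]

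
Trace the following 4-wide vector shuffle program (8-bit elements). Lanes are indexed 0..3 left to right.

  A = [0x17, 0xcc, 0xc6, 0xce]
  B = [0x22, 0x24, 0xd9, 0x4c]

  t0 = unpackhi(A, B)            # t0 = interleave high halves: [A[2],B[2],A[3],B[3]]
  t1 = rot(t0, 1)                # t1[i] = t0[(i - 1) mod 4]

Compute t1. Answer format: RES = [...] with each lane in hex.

  t0: c6 d9 ce 4c
  t1: 4c c6 d9 ce

RES = [ 0x4c  0xc6  0xd9  0xce ]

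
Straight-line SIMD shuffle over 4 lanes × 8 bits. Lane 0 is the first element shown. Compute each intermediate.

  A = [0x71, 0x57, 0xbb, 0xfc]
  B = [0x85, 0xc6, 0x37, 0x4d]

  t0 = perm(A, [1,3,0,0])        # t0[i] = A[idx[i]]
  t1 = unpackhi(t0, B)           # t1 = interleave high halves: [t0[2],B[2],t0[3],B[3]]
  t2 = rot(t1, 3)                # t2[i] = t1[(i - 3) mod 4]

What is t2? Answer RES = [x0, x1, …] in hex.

RES = [ 0x37  0x71  0x4d  0x71 ]

  t0: 57 fc 71 71
  t1: 71 37 71 4d
  t2: 37 71 4d 71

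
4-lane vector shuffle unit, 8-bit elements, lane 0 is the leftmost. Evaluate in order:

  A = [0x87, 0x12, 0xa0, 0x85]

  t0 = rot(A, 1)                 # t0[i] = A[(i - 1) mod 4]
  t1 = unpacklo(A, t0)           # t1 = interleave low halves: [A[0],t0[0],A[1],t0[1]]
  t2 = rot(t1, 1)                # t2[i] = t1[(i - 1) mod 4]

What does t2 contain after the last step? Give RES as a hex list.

  t0: 85 87 12 a0
  t1: 87 85 12 87
  t2: 87 87 85 12

RES = [0x87, 0x87, 0x85, 0x12]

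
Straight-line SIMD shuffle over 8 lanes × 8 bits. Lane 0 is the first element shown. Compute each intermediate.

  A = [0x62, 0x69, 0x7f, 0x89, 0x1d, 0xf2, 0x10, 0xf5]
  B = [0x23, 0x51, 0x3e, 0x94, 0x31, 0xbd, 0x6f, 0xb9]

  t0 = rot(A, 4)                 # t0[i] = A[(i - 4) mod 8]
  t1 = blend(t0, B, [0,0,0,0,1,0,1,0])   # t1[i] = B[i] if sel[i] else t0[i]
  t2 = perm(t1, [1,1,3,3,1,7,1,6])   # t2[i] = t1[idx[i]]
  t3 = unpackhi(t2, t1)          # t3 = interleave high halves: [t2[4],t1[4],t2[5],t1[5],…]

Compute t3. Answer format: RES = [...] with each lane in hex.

→ t0 |1d|f2|10|f5|62|69|7f|89|
→ t1 |1d|f2|10|f5|31|69|6f|89|
→ t2 |f2|f2|f5|f5|f2|89|f2|6f|
→ t3 |f2|31|89|69|f2|6f|6f|89|

RES = [0xf2, 0x31, 0x89, 0x69, 0xf2, 0x6f, 0x6f, 0x89]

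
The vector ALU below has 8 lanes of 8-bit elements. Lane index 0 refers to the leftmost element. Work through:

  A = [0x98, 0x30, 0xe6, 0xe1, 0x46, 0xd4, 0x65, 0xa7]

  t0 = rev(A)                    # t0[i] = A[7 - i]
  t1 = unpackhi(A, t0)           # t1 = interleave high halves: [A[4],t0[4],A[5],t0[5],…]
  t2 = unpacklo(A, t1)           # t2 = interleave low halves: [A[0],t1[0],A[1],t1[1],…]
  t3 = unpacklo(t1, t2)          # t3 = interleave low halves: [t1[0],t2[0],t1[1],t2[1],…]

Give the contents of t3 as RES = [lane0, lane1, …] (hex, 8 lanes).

→ t0 |a7|65|d4|46|e1|e6|30|98|
→ t1 |46|e1|d4|e6|65|30|a7|98|
→ t2 |98|46|30|e1|e6|d4|e1|e6|
→ t3 |46|98|e1|46|d4|30|e6|e1|

RES = [ 0x46  0x98  0xe1  0x46  0xd4  0x30  0xe6  0xe1 ]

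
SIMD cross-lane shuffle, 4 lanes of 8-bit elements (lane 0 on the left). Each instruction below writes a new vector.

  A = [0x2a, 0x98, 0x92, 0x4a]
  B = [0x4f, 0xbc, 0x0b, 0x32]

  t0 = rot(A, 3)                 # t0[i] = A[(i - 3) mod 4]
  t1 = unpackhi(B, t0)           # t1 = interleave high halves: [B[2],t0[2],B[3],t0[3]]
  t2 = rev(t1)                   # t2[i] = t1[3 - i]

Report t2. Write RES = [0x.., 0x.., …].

RES = [ 0x2a  0x32  0x4a  0x0b ]

  t0: 98 92 4a 2a
  t1: 0b 4a 32 2a
  t2: 2a 32 4a 0b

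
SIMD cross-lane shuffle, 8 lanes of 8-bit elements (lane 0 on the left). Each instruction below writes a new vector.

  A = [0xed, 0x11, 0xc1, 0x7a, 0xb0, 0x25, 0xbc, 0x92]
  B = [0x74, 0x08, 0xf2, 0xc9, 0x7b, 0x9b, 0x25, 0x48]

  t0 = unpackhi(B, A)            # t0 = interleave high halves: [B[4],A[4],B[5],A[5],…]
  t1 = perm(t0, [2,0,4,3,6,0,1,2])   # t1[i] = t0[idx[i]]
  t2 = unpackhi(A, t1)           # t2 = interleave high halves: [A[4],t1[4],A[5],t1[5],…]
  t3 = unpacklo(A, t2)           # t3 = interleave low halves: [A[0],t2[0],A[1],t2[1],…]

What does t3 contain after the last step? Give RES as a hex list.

RES = [0xed, 0xb0, 0x11, 0x48, 0xc1, 0x25, 0x7a, 0x7b]

  t0: 7b b0 9b 25 25 bc 48 92
  t1: 9b 7b 25 25 48 7b b0 9b
  t2: b0 48 25 7b bc b0 92 9b
  t3: ed b0 11 48 c1 25 7a 7b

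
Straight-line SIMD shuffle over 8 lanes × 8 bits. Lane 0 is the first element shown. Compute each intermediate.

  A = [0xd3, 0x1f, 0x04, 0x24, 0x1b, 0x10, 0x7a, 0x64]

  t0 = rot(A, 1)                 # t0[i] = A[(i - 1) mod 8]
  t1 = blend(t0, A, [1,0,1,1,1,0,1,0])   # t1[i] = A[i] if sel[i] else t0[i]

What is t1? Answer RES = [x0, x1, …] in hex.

  t0: 64 d3 1f 04 24 1b 10 7a
  t1: d3 d3 04 24 1b 1b 7a 7a

RES = [0xd3, 0xd3, 0x04, 0x24, 0x1b, 0x1b, 0x7a, 0x7a]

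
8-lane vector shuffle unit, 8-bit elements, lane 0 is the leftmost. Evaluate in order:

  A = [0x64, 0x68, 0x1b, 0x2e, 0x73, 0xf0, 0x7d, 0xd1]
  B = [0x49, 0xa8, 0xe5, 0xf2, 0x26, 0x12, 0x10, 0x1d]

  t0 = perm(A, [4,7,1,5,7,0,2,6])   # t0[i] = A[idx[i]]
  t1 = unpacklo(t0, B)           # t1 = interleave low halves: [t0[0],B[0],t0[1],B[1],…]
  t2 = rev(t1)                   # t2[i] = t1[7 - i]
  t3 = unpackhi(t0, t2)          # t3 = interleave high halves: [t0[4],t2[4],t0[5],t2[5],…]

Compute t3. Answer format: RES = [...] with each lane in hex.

RES = [ 0xd1  0xa8  0x64  0xd1  0x1b  0x49  0x7d  0x73 ]

  t0: 73 d1 68 f0 d1 64 1b 7d
  t1: 73 49 d1 a8 68 e5 f0 f2
  t2: f2 f0 e5 68 a8 d1 49 73
  t3: d1 a8 64 d1 1b 49 7d 73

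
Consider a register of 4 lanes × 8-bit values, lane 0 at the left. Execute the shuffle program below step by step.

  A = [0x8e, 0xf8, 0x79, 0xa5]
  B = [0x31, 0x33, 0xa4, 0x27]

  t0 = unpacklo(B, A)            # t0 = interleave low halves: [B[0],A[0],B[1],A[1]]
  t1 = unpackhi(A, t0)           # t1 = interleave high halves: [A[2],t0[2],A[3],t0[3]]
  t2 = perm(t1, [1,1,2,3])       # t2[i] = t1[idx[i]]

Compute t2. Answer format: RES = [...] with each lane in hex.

RES = [ 0x33  0x33  0xa5  0xf8 ]

  t0: 31 8e 33 f8
  t1: 79 33 a5 f8
  t2: 33 33 a5 f8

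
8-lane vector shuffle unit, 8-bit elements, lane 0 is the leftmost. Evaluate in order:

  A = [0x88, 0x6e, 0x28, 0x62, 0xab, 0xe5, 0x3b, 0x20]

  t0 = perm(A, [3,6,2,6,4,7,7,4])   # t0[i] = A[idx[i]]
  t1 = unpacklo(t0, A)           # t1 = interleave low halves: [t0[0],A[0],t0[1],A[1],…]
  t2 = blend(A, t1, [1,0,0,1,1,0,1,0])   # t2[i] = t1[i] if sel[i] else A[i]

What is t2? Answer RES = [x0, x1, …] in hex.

→ t0 |62|3b|28|3b|ab|20|20|ab|
→ t1 |62|88|3b|6e|28|28|3b|62|
→ t2 |62|6e|28|6e|28|e5|3b|20|

RES = [0x62, 0x6e, 0x28, 0x6e, 0x28, 0xe5, 0x3b, 0x20]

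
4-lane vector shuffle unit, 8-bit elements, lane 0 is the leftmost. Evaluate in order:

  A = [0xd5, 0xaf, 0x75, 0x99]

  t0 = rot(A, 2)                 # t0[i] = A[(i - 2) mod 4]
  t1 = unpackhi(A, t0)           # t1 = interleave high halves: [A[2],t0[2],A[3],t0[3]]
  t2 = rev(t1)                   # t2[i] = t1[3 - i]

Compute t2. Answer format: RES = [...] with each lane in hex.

RES = [ 0xaf  0x99  0xd5  0x75 ]

→ t0 |75|99|d5|af|
→ t1 |75|d5|99|af|
→ t2 |af|99|d5|75|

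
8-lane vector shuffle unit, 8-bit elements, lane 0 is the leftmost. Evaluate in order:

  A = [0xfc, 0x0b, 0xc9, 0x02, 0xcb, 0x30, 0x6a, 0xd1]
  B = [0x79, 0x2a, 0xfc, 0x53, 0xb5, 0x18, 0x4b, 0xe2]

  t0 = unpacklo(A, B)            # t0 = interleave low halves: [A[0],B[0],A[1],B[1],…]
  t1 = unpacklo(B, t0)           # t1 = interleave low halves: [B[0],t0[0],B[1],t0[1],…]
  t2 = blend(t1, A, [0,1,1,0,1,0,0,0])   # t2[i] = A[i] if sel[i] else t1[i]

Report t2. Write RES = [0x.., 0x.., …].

RES = [0x79, 0x0b, 0xc9, 0x79, 0xcb, 0x0b, 0x53, 0x2a]

t0 = [0xfc, 0x79, 0x0b, 0x2a, 0xc9, 0xfc, 0x02, 0x53]
t1 = [0x79, 0xfc, 0x2a, 0x79, 0xfc, 0x0b, 0x53, 0x2a]
t2 = [0x79, 0x0b, 0xc9, 0x79, 0xcb, 0x0b, 0x53, 0x2a]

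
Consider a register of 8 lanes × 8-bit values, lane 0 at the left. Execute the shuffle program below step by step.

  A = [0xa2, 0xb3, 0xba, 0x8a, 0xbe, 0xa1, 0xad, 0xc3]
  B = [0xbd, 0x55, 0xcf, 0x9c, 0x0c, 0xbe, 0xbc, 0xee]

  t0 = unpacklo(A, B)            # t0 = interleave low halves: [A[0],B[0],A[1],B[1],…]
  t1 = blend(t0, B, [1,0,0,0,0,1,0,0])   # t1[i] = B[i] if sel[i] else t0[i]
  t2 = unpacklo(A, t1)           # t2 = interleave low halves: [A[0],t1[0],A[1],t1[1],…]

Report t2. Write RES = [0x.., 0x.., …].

RES = [0xa2, 0xbd, 0xb3, 0xbd, 0xba, 0xb3, 0x8a, 0x55]

→ t0 |a2|bd|b3|55|ba|cf|8a|9c|
→ t1 |bd|bd|b3|55|ba|be|8a|9c|
→ t2 |a2|bd|b3|bd|ba|b3|8a|55|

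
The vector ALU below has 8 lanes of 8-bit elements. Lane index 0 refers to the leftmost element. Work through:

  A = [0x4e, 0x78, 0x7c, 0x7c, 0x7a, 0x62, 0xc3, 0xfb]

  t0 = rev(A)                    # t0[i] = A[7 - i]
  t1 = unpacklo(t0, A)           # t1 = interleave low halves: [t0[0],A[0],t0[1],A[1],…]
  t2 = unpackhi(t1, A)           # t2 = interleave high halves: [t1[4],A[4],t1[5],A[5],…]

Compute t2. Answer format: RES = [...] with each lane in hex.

RES = [0x62, 0x7a, 0x7c, 0x62, 0x7a, 0xc3, 0x7c, 0xfb]

  t0: fb c3 62 7a 7c 7c 78 4e
  t1: fb 4e c3 78 62 7c 7a 7c
  t2: 62 7a 7c 62 7a c3 7c fb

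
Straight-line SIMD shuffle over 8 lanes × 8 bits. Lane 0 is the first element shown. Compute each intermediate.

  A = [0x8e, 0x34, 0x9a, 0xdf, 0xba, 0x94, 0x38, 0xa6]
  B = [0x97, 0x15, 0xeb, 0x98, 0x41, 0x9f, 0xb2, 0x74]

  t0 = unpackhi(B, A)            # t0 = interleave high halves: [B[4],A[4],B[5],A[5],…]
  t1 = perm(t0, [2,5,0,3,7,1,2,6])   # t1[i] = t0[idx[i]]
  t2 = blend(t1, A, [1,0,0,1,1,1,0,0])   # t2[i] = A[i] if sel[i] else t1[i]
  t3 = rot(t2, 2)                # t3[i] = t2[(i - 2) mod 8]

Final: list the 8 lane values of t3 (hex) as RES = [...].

RES = [0x9f, 0x74, 0x8e, 0x38, 0x41, 0xdf, 0xba, 0x94]

  t0: 41 ba 9f 94 b2 38 74 a6
  t1: 9f 38 41 94 a6 ba 9f 74
  t2: 8e 38 41 df ba 94 9f 74
  t3: 9f 74 8e 38 41 df ba 94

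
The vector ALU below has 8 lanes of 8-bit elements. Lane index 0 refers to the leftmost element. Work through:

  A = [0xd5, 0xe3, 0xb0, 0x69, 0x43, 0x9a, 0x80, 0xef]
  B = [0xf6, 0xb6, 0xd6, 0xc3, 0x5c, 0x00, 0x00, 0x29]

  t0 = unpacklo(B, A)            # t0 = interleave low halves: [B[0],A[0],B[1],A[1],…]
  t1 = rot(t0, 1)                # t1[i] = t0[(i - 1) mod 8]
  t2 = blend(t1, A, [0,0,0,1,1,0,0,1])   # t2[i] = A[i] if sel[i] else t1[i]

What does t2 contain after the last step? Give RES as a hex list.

RES = [ 0x69  0xf6  0xd5  0x69  0x43  0xd6  0xb0  0xef ]

t0 = [0xf6, 0xd5, 0xb6, 0xe3, 0xd6, 0xb0, 0xc3, 0x69]
t1 = [0x69, 0xf6, 0xd5, 0xb6, 0xe3, 0xd6, 0xb0, 0xc3]
t2 = [0x69, 0xf6, 0xd5, 0x69, 0x43, 0xd6, 0xb0, 0xef]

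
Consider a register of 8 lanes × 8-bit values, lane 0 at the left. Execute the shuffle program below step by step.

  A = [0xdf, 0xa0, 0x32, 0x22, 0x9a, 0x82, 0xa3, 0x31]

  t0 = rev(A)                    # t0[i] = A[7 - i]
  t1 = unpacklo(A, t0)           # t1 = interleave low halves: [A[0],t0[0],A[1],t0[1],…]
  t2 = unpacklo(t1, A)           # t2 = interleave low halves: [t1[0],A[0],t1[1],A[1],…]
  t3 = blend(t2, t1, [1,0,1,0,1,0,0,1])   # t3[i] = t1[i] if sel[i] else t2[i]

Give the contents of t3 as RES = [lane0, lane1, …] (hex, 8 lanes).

→ t0 |31|a3|82|9a|22|32|a0|df|
→ t1 |df|31|a0|a3|32|82|22|9a|
→ t2 |df|df|31|a0|a0|32|a3|22|
→ t3 |df|df|a0|a0|32|32|a3|9a|

RES = [ 0xdf  0xdf  0xa0  0xa0  0x32  0x32  0xa3  0x9a ]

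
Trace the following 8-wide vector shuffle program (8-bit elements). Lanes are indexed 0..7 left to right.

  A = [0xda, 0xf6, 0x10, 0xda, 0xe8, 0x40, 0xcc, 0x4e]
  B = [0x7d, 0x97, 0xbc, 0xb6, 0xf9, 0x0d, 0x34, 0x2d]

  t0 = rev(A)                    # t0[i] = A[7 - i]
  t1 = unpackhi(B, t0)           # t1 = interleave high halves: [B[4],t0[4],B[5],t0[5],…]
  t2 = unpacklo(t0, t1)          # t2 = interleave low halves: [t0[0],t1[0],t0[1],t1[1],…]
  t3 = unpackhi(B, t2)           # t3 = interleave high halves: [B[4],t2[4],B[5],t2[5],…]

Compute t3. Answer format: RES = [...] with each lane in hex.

  t0: 4e cc 40 e8 da 10 f6 da
  t1: f9 da 0d 10 34 f6 2d da
  t2: 4e f9 cc da 40 0d e8 10
  t3: f9 40 0d 0d 34 e8 2d 10

RES = [ 0xf9  0x40  0x0d  0x0d  0x34  0xe8  0x2d  0x10 ]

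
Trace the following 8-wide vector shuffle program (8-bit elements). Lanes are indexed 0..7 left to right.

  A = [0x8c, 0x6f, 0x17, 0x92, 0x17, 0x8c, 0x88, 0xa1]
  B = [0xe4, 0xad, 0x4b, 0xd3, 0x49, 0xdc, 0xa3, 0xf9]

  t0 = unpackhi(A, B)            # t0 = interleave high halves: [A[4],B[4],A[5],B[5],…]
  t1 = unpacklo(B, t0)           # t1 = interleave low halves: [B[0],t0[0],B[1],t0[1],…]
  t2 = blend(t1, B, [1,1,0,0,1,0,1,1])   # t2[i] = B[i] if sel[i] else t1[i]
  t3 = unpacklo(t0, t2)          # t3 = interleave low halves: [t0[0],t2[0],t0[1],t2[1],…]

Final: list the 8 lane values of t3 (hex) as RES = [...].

t0 = [0x17, 0x49, 0x8c, 0xdc, 0x88, 0xa3, 0xa1, 0xf9]
t1 = [0xe4, 0x17, 0xad, 0x49, 0x4b, 0x8c, 0xd3, 0xdc]
t2 = [0xe4, 0xad, 0xad, 0x49, 0x49, 0x8c, 0xa3, 0xf9]
t3 = [0x17, 0xe4, 0x49, 0xad, 0x8c, 0xad, 0xdc, 0x49]

RES = [0x17, 0xe4, 0x49, 0xad, 0x8c, 0xad, 0xdc, 0x49]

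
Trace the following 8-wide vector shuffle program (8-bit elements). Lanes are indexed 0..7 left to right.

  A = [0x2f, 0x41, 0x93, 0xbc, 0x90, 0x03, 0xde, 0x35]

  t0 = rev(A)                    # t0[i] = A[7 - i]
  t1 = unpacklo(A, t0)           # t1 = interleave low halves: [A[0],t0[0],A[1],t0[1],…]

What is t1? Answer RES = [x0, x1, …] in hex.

RES = [ 0x2f  0x35  0x41  0xde  0x93  0x03  0xbc  0x90 ]

t0 = [0x35, 0xde, 0x03, 0x90, 0xbc, 0x93, 0x41, 0x2f]
t1 = [0x2f, 0x35, 0x41, 0xde, 0x93, 0x03, 0xbc, 0x90]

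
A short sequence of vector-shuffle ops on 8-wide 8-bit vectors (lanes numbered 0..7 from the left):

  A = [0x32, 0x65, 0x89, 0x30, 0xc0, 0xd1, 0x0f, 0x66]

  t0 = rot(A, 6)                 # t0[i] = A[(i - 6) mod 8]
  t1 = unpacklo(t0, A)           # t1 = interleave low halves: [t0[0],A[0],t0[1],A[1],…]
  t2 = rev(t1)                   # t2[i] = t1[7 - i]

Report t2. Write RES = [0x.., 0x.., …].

  t0: 89 30 c0 d1 0f 66 32 65
  t1: 89 32 30 65 c0 89 d1 30
  t2: 30 d1 89 c0 65 30 32 89

RES = [0x30, 0xd1, 0x89, 0xc0, 0x65, 0x30, 0x32, 0x89]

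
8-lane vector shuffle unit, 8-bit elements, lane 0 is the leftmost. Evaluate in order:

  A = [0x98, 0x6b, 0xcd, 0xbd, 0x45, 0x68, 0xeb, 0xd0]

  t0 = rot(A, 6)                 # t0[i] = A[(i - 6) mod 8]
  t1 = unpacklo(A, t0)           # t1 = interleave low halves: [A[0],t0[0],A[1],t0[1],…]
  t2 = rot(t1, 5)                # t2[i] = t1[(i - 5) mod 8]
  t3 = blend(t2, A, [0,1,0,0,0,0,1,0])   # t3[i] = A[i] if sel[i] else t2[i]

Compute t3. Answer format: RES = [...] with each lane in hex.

RES = [ 0xbd  0x6b  0x45  0xbd  0x68  0x98  0xeb  0x6b ]

→ t0 |cd|bd|45|68|eb|d0|98|6b|
→ t1 |98|cd|6b|bd|cd|45|bd|68|
→ t2 |bd|cd|45|bd|68|98|cd|6b|
→ t3 |bd|6b|45|bd|68|98|eb|6b|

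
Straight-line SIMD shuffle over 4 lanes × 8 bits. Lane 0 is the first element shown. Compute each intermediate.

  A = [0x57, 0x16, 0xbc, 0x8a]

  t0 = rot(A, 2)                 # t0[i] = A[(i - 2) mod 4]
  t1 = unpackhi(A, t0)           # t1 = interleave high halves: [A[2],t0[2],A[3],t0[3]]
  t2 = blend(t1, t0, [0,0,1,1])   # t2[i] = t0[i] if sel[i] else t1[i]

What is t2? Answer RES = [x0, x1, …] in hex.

RES = [ 0xbc  0x57  0x57  0x16 ]

t0 = [0xbc, 0x8a, 0x57, 0x16]
t1 = [0xbc, 0x57, 0x8a, 0x16]
t2 = [0xbc, 0x57, 0x57, 0x16]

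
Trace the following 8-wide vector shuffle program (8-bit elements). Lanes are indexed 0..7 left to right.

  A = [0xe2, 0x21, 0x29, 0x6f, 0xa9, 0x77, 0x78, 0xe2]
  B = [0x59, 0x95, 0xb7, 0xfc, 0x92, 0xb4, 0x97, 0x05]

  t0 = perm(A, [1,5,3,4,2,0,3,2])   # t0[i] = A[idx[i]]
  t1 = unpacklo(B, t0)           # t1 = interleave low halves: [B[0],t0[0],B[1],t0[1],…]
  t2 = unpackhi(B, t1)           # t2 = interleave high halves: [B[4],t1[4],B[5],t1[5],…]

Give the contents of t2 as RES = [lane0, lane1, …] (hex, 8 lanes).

RES = [0x92, 0xb7, 0xb4, 0x6f, 0x97, 0xfc, 0x05, 0xa9]

→ t0 |21|77|6f|a9|29|e2|6f|29|
→ t1 |59|21|95|77|b7|6f|fc|a9|
→ t2 |92|b7|b4|6f|97|fc|05|a9|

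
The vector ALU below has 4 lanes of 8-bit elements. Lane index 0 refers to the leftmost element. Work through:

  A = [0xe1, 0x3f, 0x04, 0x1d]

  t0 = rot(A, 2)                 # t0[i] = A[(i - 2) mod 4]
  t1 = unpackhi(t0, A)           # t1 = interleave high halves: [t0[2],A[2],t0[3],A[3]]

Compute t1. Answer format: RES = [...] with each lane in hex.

RES = [ 0xe1  0x04  0x3f  0x1d ]

  t0: 04 1d e1 3f
  t1: e1 04 3f 1d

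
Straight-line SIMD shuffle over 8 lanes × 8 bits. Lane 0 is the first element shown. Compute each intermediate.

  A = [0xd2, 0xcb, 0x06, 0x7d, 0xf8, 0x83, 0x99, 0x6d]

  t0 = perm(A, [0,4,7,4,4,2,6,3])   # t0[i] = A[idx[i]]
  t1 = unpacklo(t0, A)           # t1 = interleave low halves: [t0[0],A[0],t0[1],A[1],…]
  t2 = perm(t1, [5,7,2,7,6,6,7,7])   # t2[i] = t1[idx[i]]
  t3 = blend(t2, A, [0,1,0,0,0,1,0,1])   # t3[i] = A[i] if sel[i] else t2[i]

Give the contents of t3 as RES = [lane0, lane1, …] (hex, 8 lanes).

t0 = [0xd2, 0xf8, 0x6d, 0xf8, 0xf8, 0x06, 0x99, 0x7d]
t1 = [0xd2, 0xd2, 0xf8, 0xcb, 0x6d, 0x06, 0xf8, 0x7d]
t2 = [0x06, 0x7d, 0xf8, 0x7d, 0xf8, 0xf8, 0x7d, 0x7d]
t3 = [0x06, 0xcb, 0xf8, 0x7d, 0xf8, 0x83, 0x7d, 0x6d]

RES = [0x06, 0xcb, 0xf8, 0x7d, 0xf8, 0x83, 0x7d, 0x6d]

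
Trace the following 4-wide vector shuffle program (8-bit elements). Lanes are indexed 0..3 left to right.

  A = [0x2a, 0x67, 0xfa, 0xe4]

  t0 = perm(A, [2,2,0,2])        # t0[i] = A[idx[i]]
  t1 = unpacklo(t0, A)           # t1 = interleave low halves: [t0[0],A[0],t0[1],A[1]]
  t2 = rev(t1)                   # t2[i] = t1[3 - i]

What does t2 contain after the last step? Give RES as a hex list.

t0 = [0xfa, 0xfa, 0x2a, 0xfa]
t1 = [0xfa, 0x2a, 0xfa, 0x67]
t2 = [0x67, 0xfa, 0x2a, 0xfa]

RES = [0x67, 0xfa, 0x2a, 0xfa]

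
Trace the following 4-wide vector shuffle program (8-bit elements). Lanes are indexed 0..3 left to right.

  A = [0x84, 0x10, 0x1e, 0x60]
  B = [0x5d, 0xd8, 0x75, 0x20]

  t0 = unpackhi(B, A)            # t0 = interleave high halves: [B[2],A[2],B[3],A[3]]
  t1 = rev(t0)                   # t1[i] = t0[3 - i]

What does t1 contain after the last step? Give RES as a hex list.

RES = [0x60, 0x20, 0x1e, 0x75]

→ t0 |75|1e|20|60|
→ t1 |60|20|1e|75|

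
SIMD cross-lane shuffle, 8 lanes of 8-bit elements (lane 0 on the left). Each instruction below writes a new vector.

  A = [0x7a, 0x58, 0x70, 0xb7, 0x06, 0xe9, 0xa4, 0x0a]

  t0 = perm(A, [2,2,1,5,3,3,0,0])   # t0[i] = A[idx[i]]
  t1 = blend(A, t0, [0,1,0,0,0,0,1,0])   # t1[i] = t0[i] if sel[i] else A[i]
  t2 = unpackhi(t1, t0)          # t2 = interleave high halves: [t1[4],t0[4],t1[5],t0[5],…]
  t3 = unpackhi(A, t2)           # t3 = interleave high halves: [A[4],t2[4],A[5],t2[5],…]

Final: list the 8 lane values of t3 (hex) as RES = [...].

t0 = [0x70, 0x70, 0x58, 0xe9, 0xb7, 0xb7, 0x7a, 0x7a]
t1 = [0x7a, 0x70, 0x70, 0xb7, 0x06, 0xe9, 0x7a, 0x0a]
t2 = [0x06, 0xb7, 0xe9, 0xb7, 0x7a, 0x7a, 0x0a, 0x7a]
t3 = [0x06, 0x7a, 0xe9, 0x7a, 0xa4, 0x0a, 0x0a, 0x7a]

RES = [ 0x06  0x7a  0xe9  0x7a  0xa4  0x0a  0x0a  0x7a ]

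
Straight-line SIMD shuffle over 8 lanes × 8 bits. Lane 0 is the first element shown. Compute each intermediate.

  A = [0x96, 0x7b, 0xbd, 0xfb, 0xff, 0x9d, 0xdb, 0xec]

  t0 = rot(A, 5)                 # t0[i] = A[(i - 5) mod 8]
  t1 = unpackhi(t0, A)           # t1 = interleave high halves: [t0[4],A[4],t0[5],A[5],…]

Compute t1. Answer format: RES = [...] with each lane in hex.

RES = [0xec, 0xff, 0x96, 0x9d, 0x7b, 0xdb, 0xbd, 0xec]

t0 = [0xfb, 0xff, 0x9d, 0xdb, 0xec, 0x96, 0x7b, 0xbd]
t1 = [0xec, 0xff, 0x96, 0x9d, 0x7b, 0xdb, 0xbd, 0xec]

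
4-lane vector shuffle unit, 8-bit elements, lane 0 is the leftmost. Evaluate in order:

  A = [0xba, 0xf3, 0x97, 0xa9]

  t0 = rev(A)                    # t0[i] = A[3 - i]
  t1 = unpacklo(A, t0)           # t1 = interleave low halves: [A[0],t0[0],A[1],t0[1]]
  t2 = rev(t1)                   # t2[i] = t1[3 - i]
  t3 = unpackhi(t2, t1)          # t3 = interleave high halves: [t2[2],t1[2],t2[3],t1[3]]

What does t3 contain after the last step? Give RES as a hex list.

RES = [0xa9, 0xf3, 0xba, 0x97]

→ t0 |a9|97|f3|ba|
→ t1 |ba|a9|f3|97|
→ t2 |97|f3|a9|ba|
→ t3 |a9|f3|ba|97|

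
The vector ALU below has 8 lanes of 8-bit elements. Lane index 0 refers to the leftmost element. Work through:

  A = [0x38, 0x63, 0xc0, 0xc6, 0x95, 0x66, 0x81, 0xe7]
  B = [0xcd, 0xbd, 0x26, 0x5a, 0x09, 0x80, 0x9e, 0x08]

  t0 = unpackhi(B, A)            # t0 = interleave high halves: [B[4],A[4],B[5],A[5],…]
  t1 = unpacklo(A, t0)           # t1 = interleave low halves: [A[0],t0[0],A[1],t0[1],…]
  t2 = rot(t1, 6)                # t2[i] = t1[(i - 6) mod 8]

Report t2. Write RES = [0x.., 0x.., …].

RES = [0x63, 0x95, 0xc0, 0x80, 0xc6, 0x66, 0x38, 0x09]

  t0: 09 95 80 66 9e 81 08 e7
  t1: 38 09 63 95 c0 80 c6 66
  t2: 63 95 c0 80 c6 66 38 09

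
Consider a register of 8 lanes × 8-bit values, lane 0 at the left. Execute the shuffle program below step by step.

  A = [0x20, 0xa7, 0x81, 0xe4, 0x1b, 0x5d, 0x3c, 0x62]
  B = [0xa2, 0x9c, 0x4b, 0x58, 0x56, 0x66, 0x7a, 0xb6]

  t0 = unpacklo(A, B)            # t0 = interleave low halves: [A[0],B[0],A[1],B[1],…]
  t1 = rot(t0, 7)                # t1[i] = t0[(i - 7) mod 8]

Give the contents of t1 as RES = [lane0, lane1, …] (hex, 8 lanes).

RES = [0xa2, 0xa7, 0x9c, 0x81, 0x4b, 0xe4, 0x58, 0x20]

t0 = [0x20, 0xa2, 0xa7, 0x9c, 0x81, 0x4b, 0xe4, 0x58]
t1 = [0xa2, 0xa7, 0x9c, 0x81, 0x4b, 0xe4, 0x58, 0x20]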